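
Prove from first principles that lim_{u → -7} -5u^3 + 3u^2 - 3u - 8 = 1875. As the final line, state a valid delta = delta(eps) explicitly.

delta = min(1, eps/893)

Fix eps > 0. We want delta > 0 such that 0 < |u + 7| < delta implies |(-5u^3 + 3u^2 - 3u - 8) − 1875| < eps.
(-5u^3 + 3u^2 - 3u - 8) − 1875 = -5u^3 + 3u^2 - 3u - 1883 = (u + 7)(-5u^2 + 38u - 269).
So |(-5u^3 + 3u^2 - 3u - 8) − 1875| = |u + 7|·|-5u^2 + 38u - 269|.
Require delta ≤ 1. Then |u + 7| < 1 gives |u| < 8, and by the triangle inequality |-5u^2 + 38u - 269| ≤ 5·8^2 + 38·8 + 269 = 893.
Hence |(-5u^3 + 3u^2 - 3u - 8) − 1875| ≤ 893|u + 7| < eps provided |u + 7| < eps/893.
Choosing delta = min(1, eps/893) ensures both conditions, hence |(-5u^3 + 3u^2 - 3u - 8) − 1875| < eps.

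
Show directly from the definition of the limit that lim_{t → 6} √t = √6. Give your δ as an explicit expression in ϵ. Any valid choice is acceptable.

Let ϵ > 0. We want δ > 0 such that 0 < |t − 6| < δ implies |√t − √6| < ϵ.
Multiplying by the conjugate, |√t − √6| = |t − 6|/(√t + √6).
Restrict δ ≤ 6 so that |t − 6| < 6 forces t > 0, and then √t + √6 > √6.
Hence |√t − √6| < |t − 6|/√6, which is < ϵ once |t − 6| < √6·ϵ.
Take δ = min(6, √6·ϵ). If 0 < |t − 6| < δ then t > 0 and |√t − √6| < |t − 6|/√6 < ϵ.

δ = min(6, √6·ϵ)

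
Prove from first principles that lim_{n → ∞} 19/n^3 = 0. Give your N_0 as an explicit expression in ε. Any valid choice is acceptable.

Suppose ε > 0. For n ≥ 1, |19/n^3 − 0| = 19/n^3.
19/n^3 < ε ⇔ n^3 > 19/ε ⇔ n > (19/ε)^{1/3}.
Take N_0 = (19/ε)^{1/3}. Then n > N_0 implies 19/n^3 < ε.

N_0 = (19/ε)^{1/3}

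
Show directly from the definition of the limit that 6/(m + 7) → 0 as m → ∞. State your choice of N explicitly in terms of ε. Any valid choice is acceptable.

N = 6/ε

Fix ε > 0. For m ≥ 1, |6/(m + 7) − 0| = 6/(m + 7) ≤ 6/m.
We need 6/m < ε, i.e. m > 6/ε.
Take N = 6/ε. If m > N then |6/(m + 7)| ≤ 6/m < ε.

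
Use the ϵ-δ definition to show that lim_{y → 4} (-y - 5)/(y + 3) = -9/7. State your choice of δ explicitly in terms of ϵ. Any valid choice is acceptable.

δ = min(7/2, (49/4)ϵ)

Fix ϵ > 0. We want δ > 0 with 0 < |y − 4| < δ ⇒ |(-y - 5)/(y + 3) + 9/7| < ϵ.
Combining over a common denominator, (-y - 5)/(y + 3) + 9/7 = [(-y - 5)·7 − (-9)·(y + 3)] / [7·(y + 3)] = 2(y − 4) / (7(y + 3)).
So |(-y - 5)/(y + 3) + 9/7| = 2|y − 4| / (7·|y + 3|).
Restrict δ ≤ 7/2. Then |y − 4| < 7/2 gives |y + 3| = |(y − 4) + 7| ≥ 7 − 7/2 = 7/2.
Hence |(-y - 5)/(y + 3) + 9/7| < 2|y − 4|/(7·(7/2)) = (4/49)|y − 4|, which is < ϵ once |y − 4| < (49/4)ϵ.
Take δ = min(7/2, (49/4)ϵ). Then 0 < |y − 4| < δ forces both bounds, so |(-y - 5)/(y + 3) + 9/7| < ϵ.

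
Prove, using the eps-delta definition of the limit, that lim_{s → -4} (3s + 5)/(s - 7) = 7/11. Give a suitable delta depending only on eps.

Let eps > 0 be given. We want delta > 0 with 0 < |s + 4| < delta ⇒ |(3s + 5)/(s - 7) − (7/11)| < eps.
Combining over a common denominator, (3s + 5)/(s - 7) − (7/11) = [(3s + 5)·(-11) − (-7)·(s - 7)] / [(-11)·(s - 7)] = -26(s + 4) / ((-11)(s - 7)).
So |(3s + 5)/(s - 7) − (7/11)| = 26|s + 4| / (11·|s − 7|).
Require delta ≤ 11/2, so |s − 7| ≥ |-11| − |s + 4| > 11 − 11/2 = 11/2.
Hence |(3s + 5)/(s - 7) − (7/11)| < 26|s + 4|/(11·(11/2)) = (52/121)|s + 4|, which is < eps once |s + 4| < (121/52)eps.
Take delta = min(11/2, (121/52)eps). Then 0 < |s + 4| < delta forces both bounds, so |(3s + 5)/(s - 7) − (7/11)| < eps.

delta = min(11/2, (121/52)eps)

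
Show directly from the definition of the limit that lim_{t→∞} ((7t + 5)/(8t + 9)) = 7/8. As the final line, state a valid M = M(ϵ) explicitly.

Suppose ϵ > 0. We seek M > 0 such that t > M implies |(7t + 5)/(8t + 9) − (7/8)| < ϵ.
(7t + 5)/(8t + 9) − (7/8) = (8(7t + 5) − 7(8t + 9)) / (8(8t + 9)) = -23/(8(8t + 9)).
For t > 0 we have 8t + 9 > 8t, so |(7t + 5)/(8t + 9) − (7/8)| = 23/(8(8t + 9)) < 23/(8·8t) = (23/64)/t.
Thus |(7t + 5)/(8t + 9) − (7/8)| < ϵ whenever t > (23/64)/ϵ.
Take M = (23/64)/ϵ. If t > M then |(7t + 5)/(8t + 9) − (7/8)| < (23/64)/t < ϵ.

M = (23/64)/ϵ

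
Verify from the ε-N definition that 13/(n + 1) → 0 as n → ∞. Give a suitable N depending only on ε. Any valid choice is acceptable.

Let ε > 0 be given. For n ≥ 1, |13/(n + 1) − 0| = 13/(n + 1) ≤ 13/n.
We need 13/n < ε, i.e. n > 13/ε.
Take N = 13/ε. If n > N then |13/(n + 1)| ≤ 13/n < ε.

N = 13/ε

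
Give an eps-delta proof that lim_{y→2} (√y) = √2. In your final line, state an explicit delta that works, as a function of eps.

Let eps > 0 be given. We want delta > 0 such that 0 < |y − 2| < delta implies |√y − √2| < eps.
Multiplying by the conjugate, |√y − √2| = |y − 2|/(√y + √2).
Restrict delta ≤ 2 so that |y − 2| < 2 forces y > 0, and then √y + √2 > √2.
Hence |√y − √2| < |y − 2|/√2, which is < eps once |y − 2| < √2·eps.
Take delta = min(2, √2·eps). If 0 < |y − 2| < delta then y > 0 and |√y − √2| < |y − 2|/√2 < eps.

delta = min(2, √2·eps)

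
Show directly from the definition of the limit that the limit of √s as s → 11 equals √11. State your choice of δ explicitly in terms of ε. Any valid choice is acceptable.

Let ε > 0. We want δ > 0 such that 0 < |s − 11| < δ implies |√s − √11| < ε.
Multiplying by the conjugate, |√s − √11| = |s − 11|/(√s + √11).
Restrict δ ≤ 11 so that |s − 11| < 11 forces s > 0, and then √s + √11 > √11.
Hence |√s − √11| < |s − 11|/√11, which is < ε once |s − 11| < √11·ε.
Take δ = min(11, √11·ε). If 0 < |s − 11| < δ then s > 0 and |√s − √11| < |s − 11|/√11 < ε.

δ = min(11, √11·ε)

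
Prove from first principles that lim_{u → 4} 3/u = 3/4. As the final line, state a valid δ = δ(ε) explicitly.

Fix ε > 0. We seek δ > 0 such that 0 < |u − 4| < δ implies |3/u − (3/4)| < ε.
|3/u − (3/4)| = 3·|4 − u|/(4·|u|) = 3|u − 4|/(4|u|).
Require δ ≤ 2 so that |u| > 4 − 2 = 2, hence 4|u| > 8.
Then |3/u − (3/4)| < 3|u − 4|/8, which is < ε when |u − 4| < (8/3)ε.
Take δ = min(2, (8/3)ε). Then 0 < |u − 4| < δ gives both |u − 4| < 2 and |u − 4| < (8/3)ε, so |3/u − (3/4)| < ε.

δ = min(2, (8/3)ε)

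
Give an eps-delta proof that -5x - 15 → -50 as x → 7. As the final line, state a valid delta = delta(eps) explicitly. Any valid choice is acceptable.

delta = eps/5

Let eps > 0. We need delta > 0 so that 0 < |x − 7| < delta implies |(-5x - 15) + 50| < eps.
|(-5x - 15) + 50| = |-5x + 35| = 5|x − 7|.
Thus it suffices that |x − 7| < eps/5.
Take delta = eps/5. If 0 < |x − 7| < delta then |(-5x - 15) + 50| = 5|x − 7| < 5·(eps/5) = eps.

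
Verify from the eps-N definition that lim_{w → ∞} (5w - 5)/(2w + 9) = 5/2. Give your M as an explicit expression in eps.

M = (55/4)/eps

Fix eps > 0. We seek M > 0 such that w > M implies |(5w - 5)/(2w + 9) − (5/2)| < eps.
(5w - 5)/(2w + 9) − (5/2) = (2(5w - 5) − 5(2w + 9)) / (2(2w + 9)) = -55/(2(2w + 9)).
For w > 0 we have 2w + 9 > 2w, so |(5w - 5)/(2w + 9) − (5/2)| = 55/(2(2w + 9)) < 55/(2·2w) = (55/4)/w.
Thus |(5w - 5)/(2w + 9) − (5/2)| < eps whenever w > (55/4)/eps.
Take M = (55/4)/eps. If w > M then |(5w - 5)/(2w + 9) − (5/2)| < (55/4)/w < eps.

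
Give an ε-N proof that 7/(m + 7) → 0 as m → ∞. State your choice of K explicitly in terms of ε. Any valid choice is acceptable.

K = 7/ε

Fix ε > 0. For m ≥ 1, |7/(m + 7) − 0| = 7/(m + 7) ≤ 7/m.
We need 7/m < ε, i.e. m > 7/ε.
Take K = 7/ε. If m > K then |7/(m + 7)| ≤ 7/m < ε.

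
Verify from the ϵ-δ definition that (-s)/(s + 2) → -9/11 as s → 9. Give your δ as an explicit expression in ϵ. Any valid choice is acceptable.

δ = min(11/2, (121/4)ϵ)

Suppose ϵ > 0. We want δ > 0 with 0 < |s − 9| < δ ⇒ |(-s)/(s + 2) + 9/11| < ϵ.
Combining over a common denominator, (-s)/(s + 2) + 9/11 = [(-s)·11 − (-9)·(s + 2)] / [11·(s + 2)] = -2(s − 9) / (11(s + 2)).
So |(-s)/(s + 2) + 9/11| = 2|s − 9| / (11·|s + 2|).
Restrict δ ≤ 11/2. Then |s − 9| < 11/2 gives |s + 2| = |(s − 9) + 11| ≥ 11 − 11/2 = 11/2.
Hence |(-s)/(s + 2) + 9/11| < 2|s − 9|/(11·(11/2)) = (4/121)|s − 9|, which is < ϵ once |s − 9| < (121/4)ϵ.
Take δ = min(11/2, (121/4)ϵ). Then 0 < |s − 9| < δ forces both bounds, so |(-s)/(s + 2) + 9/11| < ϵ.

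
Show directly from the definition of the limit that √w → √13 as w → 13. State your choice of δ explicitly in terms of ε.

δ = min(13, √13·ε)

Let ε > 0. We want δ > 0 such that 0 < |w − 13| < δ implies |√w − √13| < ε.
Multiplying by the conjugate, |√w − √13| = |w − 13|/(√w + √13).
Restrict δ ≤ 13 so that |w − 13| < 13 forces w > 0, and then √w + √13 > √13.
Hence |√w − √13| < |w − 13|/√13, which is < ε once |w − 13| < √13·ε.
Take δ = min(13, √13·ε). If 0 < |w − 13| < δ then w > 0 and |√w − √13| < |w − 13|/√13 < ε.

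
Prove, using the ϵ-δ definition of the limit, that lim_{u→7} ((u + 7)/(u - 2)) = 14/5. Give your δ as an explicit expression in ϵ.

Fix ϵ > 0. We want δ > 0 with 0 < |u − 7| < δ ⇒ |(u + 7)/(u - 2) − (14/5)| < ϵ.
Combining over a common denominator, (u + 7)/(u - 2) − (14/5) = [(u + 7)·5 − 14·(u - 2)] / [5·(u - 2)] = -9(u − 7) / (5(u - 2)).
So |(u + 7)/(u - 2) − (14/5)| = 9|u − 7| / (5·|u − 2|).
Restrict δ ≤ 5/2. Then |u − 7| < 5/2 gives |u − 2| = |(u − 7) + 5| ≥ 5 − 5/2 = 5/2.
Hence |(u + 7)/(u - 2) − (14/5)| < 9|u − 7|/(5·(5/2)) = (18/25)|u − 7|, which is < ϵ once |u − 7| < (25/18)ϵ.
Take δ = min(5/2, (25/18)ϵ). Then 0 < |u − 7| < δ forces both bounds, so |(u + 7)/(u - 2) − (14/5)| < ϵ.

δ = min(5/2, (25/18)ϵ)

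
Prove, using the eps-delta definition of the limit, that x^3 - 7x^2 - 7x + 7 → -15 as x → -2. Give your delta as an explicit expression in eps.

Fix eps > 0. We want delta > 0 such that 0 < |x + 2| < delta implies |(x^3 - 7x^2 - 7x + 7) + 15| < eps.
(x^3 - 7x^2 - 7x + 7) + 15 = x^3 - 7x^2 - 7x + 22 = (x + 2)(x^2 - 9x + 11).
So |(x^3 - 7x^2 - 7x + 7) + 15| = |x + 2|·|x^2 - 9x + 11|.
Assume first that |x + 2| < 1, so |x| < 3. Then |x^2 - 9x + 11| ≤ 3^2 + 9·3 + 11 = 47.
Hence |(x^3 - 7x^2 - 7x + 7) + 15| ≤ 47|x + 2| < eps provided |x + 2| < eps/47.
Choosing delta = min(1, eps/47) ensures both conditions, hence |(x^3 - 7x^2 - 7x + 7) + 15| < eps.

delta = min(1, eps/47)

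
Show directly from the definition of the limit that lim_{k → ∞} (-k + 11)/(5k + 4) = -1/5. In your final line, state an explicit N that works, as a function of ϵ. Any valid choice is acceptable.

N = (59/25)/ϵ

Suppose ϵ > 0. For k ≥ 1, |(-k + 11)/(5k + 4) + 1/5| = |59|/(5(5k + 4)) = 59/(5(5k + 4)).
Since 5k + 4 ≥ 5k for k ≥ 1, this is ≤ 59/(5·5k) = (59/25)/k.
So |(-k + 11)/(5k + 4) + 1/5| < ϵ whenever k > (59/25)/ϵ.
Take N = (59/25)/ϵ. If k > N then |(-k + 11)/(5k + 4) + 1/5| ≤ (59/25)/k < ϵ.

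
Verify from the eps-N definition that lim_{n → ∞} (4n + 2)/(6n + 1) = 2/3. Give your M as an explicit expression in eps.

M = (2/9)/eps

Let eps > 0. For n ≥ 1, |(4n + 2)/(6n + 1) − (2/3)| = |8|/(6(6n + 1)) = 8/(6(6n + 1)).
Since 6n + 1 ≥ 6n for n ≥ 1, this is ≤ 8/(6·6n) = (2/9)/n.
So |(4n + 2)/(6n + 1) − (2/3)| < eps whenever n > (2/9)/eps.
Take M = (2/9)/eps. If n > M then |(4n + 2)/(6n + 1) − (2/3)| ≤ (2/9)/n < eps.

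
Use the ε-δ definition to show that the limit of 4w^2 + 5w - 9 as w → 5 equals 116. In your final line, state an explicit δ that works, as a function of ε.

Let ε > 0. We want δ > 0 such that 0 < |w − 5| < δ implies |(4w^2 + 5w - 9) − 116| < ε.
(4w^2 + 5w - 9) − 116 = 4w^2 + 5w - 125 = (w − 5)(4w + 25).
So |(4w^2 + 5w - 9) − 116| = |w − 5|·|4w + 25|.
Require δ ≤ 2. Then |w − 5| < 2 gives |w| < 7, and by the triangle inequality |4w + 25| ≤ 4·7 + 25 = 53.
Hence |(4w^2 + 5w - 9) − 116| ≤ 53|w − 5| < ε provided |w − 5| < ε/53.
Take δ = min(2, ε/53). Then 0 < |w − 5| < δ gives both |w − 5| < 2 and |w − 5| < ε/53, so |(4w^2 + 5w - 9) − 116| < ε.

δ = min(2, ε/53)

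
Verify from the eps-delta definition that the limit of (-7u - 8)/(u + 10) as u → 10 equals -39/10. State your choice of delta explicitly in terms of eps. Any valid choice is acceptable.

Let eps > 0. We want delta > 0 with 0 < |u − 10| < delta ⇒ |(-7u - 8)/(u + 10) + 39/10| < eps.
Combining over a common denominator, (-7u - 8)/(u + 10) + 39/10 = [(-7u - 8)·20 − (-78)·(u + 10)] / [20·(u + 10)] = -62(u − 10) / (20(u + 10)).
So |(-7u - 8)/(u + 10) + 39/10| = 62|u − 10| / (20·|u + 10|).
Restrict delta ≤ 10. Then |u − 10| < 10 gives |u + 10| = |(u − 10) + 20| ≥ 20 − 10 = 10.
Hence |(-7u - 8)/(u + 10) + 39/10| < 62|u − 10|/(20·10) = (31/100)|u − 10|, which is < eps once |u − 10| < (100/31)eps.
Take delta = min(10, (100/31)eps). Then 0 < |u − 10| < delta forces both bounds, so |(-7u - 8)/(u + 10) + 39/10| < eps.

delta = min(10, (100/31)eps)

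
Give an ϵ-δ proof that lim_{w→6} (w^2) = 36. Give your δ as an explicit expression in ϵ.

δ = min(2, ϵ/14)

Let ϵ > 0. We seek δ > 0 with 0 < |w − 6| < δ ⇒ |w^2 − 36| < ϵ.
Factor: w^2 − 36 = (w − 6)(w + 6), so |w^2 − 36| = |w − 6|·|w + 6|.
Restrict δ ≤ 2. Then |w − 6| < 2 gives |w| < 8, so by the triangle inequality |w + 6| ≤ 8 + 6 = 14.
Hence |w^2 − 36| ≤ 14|w − 6|, which is < ϵ once |w − 6| < ϵ/14.
Take δ = min(2, ϵ/14). If 0 < |w − 6| < δ then both bounds hold and |w^2 − 36| ≤ 14|w − 6| < 14·(ϵ/14) = ϵ.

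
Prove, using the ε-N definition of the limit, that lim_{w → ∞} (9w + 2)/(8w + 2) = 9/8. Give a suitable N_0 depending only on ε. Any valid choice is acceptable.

N_0 = (1/32)/ε

Let ε > 0 be given. We seek N_0 > 0 such that w > N_0 implies |(9w + 2)/(8w + 2) − (9/8)| < ε.
(9w + 2)/(8w + 2) − (9/8) = (8(9w + 2) − 9(8w + 2)) / (8(8w + 2)) = -2/(8(8w + 2)).
For w > 0 we have 8w + 2 > 8w, so |(9w + 2)/(8w + 2) − (9/8)| = 2/(8(8w + 2)) < 2/(8·8w) = (1/32)/w.
Thus |(9w + 2)/(8w + 2) − (9/8)| < ε whenever w > (1/32)/ε.
Take N_0 = (1/32)/ε. If w > N_0 then |(9w + 2)/(8w + 2) − (9/8)| < (1/32)/w < ε.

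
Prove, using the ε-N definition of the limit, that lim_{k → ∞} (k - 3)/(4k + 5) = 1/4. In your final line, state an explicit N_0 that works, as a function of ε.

N_0 = (17/16)/ε

Fix ε > 0. For k ≥ 1, |(k - 3)/(4k + 5) − (1/4)| = |-17|/(4(4k + 5)) = 17/(4(4k + 5)).
Since 4k + 5 ≥ 4k for k ≥ 1, this is ≤ 17/(4·4k) = (17/16)/k.
So |(k - 3)/(4k + 5) − (1/4)| < ε whenever k > (17/16)/ε.
Take N_0 = (17/16)/ε. If k > N_0 then |(k - 3)/(4k + 5) − (1/4)| ≤ (17/16)/k < ε.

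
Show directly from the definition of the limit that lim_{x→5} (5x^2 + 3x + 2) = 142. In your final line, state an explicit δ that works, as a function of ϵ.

δ = min(1, ϵ/58)

Let ϵ > 0 be given. We want δ > 0 such that 0 < |x − 5| < δ implies |(5x^2 + 3x + 2) − 142| < ϵ.
(5x^2 + 3x + 2) − 142 = 5x^2 + 3x - 140 = (x − 5)(5x + 28).
So |(5x^2 + 3x + 2) − 142| = |x − 5|·|5x + 28|.
Assume first that |x − 5| < 1, so |x| < 6. Then |5x + 28| ≤ 5·6 + 28 = 58.
Hence |(5x^2 + 3x + 2) − 142| ≤ 58|x − 5| < ϵ provided |x − 5| < ϵ/58.
Take δ = min(1, ϵ/58). Then 0 < |x − 5| < δ gives both |x − 5| < 1 and |x − 5| < ϵ/58, so |(5x^2 + 3x + 2) − 142| < ϵ.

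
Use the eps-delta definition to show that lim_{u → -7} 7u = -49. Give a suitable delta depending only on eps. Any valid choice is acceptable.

Let eps > 0 be given. We need delta > 0 so that 0 < |u + 7| < delta implies |(7u) + 49| < eps.
|(7u) + 49| = |7u + 49| = 7|u + 7|.
So 7|u + 7| < eps exactly when |u + 7| < eps/7.
Choosing delta = eps/7 gives |(7u) + 49| = 7|u + 7| < eps whenever |u + 7| < delta.

delta = eps/7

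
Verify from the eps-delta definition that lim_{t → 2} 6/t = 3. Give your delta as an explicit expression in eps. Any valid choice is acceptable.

Let eps > 0 be given. We seek delta > 0 such that 0 < |t − 2| < delta implies |6/t − 3| < eps.
|6/t − 3| = 6·|2 − t|/(2·|t|) = 6|t − 2|/(2|t|).
Restrict delta ≤ 1. Then |t − 2| < 1 gives |t| > 1, so 2|t| > 2.
Then |6/t − 3| < 6|t − 2|/2, which is < eps when |t − 2| < (1/3)eps.
Take delta = min(1, (1/3)eps). Then 0 < |t − 2| < delta gives both |t − 2| < 1 and |t − 2| < (1/3)eps, so |6/t − 3| < eps.

delta = min(1, (1/3)eps)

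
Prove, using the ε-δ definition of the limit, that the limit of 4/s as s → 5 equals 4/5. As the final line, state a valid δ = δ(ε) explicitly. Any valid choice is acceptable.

δ = min(5/2, (25/8)ε)

Let ε > 0. We seek δ > 0 such that 0 < |s − 5| < δ implies |4/s − (4/5)| < ε.
|4/s − (4/5)| = 4·|5 − s|/(5·|s|) = 4|s − 5|/(5|s|).
Restrict δ ≤ 5/2. Then |s − 5| < 5/2 gives |s| > 5/2, so 5|s| > 25/2.
Then |4/s − (4/5)| < 4|s − 5|/(25/2), which is < ε when |s − 5| < (25/8)ε.
Take δ = min(5/2, (25/8)ε). Then 0 < |s − 5| < δ gives both |s − 5| < 5/2 and |s − 5| < (25/8)ε, so |4/s − (4/5)| < ε.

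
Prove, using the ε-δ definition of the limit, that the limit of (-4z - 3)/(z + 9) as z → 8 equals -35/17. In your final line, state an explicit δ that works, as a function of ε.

Let ε > 0. We want δ > 0 with 0 < |z − 8| < δ ⇒ |(-4z - 3)/(z + 9) + 35/17| < ε.
Combining over a common denominator, (-4z - 3)/(z + 9) + 35/17 = [(-4z - 3)·17 − (-35)·(z + 9)] / [17·(z + 9)] = -33(z − 8) / (17(z + 9)).
So |(-4z - 3)/(z + 9) + 35/17| = 33|z − 8| / (17·|z + 9|).
Require δ ≤ 17/2, so |z + 9| ≥ |17| − |z − 8| > 17 − 17/2 = 17/2.
Hence |(-4z - 3)/(z + 9) + 35/17| < 33|z − 8|/(17·(17/2)) = (66/289)|z − 8|, which is < ε once |z − 8| < (289/66)ε.
Take δ = min(17/2, (289/66)ε). Then 0 < |z − 8| < δ forces both bounds, so |(-4z - 3)/(z + 9) + 35/17| < ε.

δ = min(17/2, (289/66)ε)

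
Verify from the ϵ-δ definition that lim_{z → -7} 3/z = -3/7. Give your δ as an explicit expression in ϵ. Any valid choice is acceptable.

δ = min(7/2, (49/6)ϵ)

Let ϵ > 0. We seek δ > 0 such that 0 < |z + 7| < δ implies |3/z + 3/7| < ϵ.
|3/z + 3/7| = 3·|-7 − z|/(7·|z|) = 3|z + 7|/(7|z|).
Restrict δ ≤ 7/2. Then |z + 7| < 7/2 gives |z| > 7/2, so 7|z| > 49/2.
Then |3/z + 3/7| < 3|z + 7|/(49/2), which is < ϵ when |z + 7| < (49/6)ϵ.
Take δ = min(7/2, (49/6)ϵ). Then 0 < |z + 7| < δ gives both |z + 7| < 7/2 and |z + 7| < (49/6)ϵ, so |3/z + 3/7| < ϵ.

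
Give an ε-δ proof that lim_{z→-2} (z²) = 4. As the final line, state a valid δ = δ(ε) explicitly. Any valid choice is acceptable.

δ = min(1, ε/5)

Suppose ε > 0. We seek δ > 0 with 0 < |z + 2| < δ ⇒ |z² − 4| < ε.
Factor: z² − 4 = (z + 2)(z - 2), so |z² − 4| = |z + 2|·|z - 2|.
Restrict δ ≤ 1. Then |z + 2| < 1 gives |z| < 3, so by the triangle inequality |z - 2| ≤ 3 + 2 = 5.
Hence |z² − 4| ≤ 5|z + 2|, which is < ε once |z + 2| < ε/5.
Take δ = min(1, ε/5). If 0 < |z + 2| < δ then both bounds hold and |z² − 4| ≤ 5|z + 2| < 5·(ε/5) = ε.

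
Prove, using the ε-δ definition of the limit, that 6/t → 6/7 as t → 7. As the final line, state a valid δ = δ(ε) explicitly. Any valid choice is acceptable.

δ = min(7/2, (49/12)ε)

Let ε > 0 be given. We seek δ > 0 such that 0 < |t − 7| < δ implies |6/t − (6/7)| < ε.
|6/t − (6/7)| = 6·|7 − t|/(7·|t|) = 6|t − 7|/(7|t|).
Require δ ≤ 7/2 so that |t| > 7 − 7/2 = 7/2, hence 7|t| > 49/2.
Then |6/t − (6/7)| < 6|t − 7|/(49/2), which is < ε when |t − 7| < (49/12)ε.
Take δ = min(7/2, (49/12)ε). Then 0 < |t − 7| < δ gives both |t − 7| < 7/2 and |t − 7| < (49/12)ε, so |6/t − (6/7)| < ε.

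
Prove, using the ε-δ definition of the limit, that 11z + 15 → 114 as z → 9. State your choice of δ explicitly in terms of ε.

δ = ε/11

Let ε > 0 be given. We need δ > 0 so that 0 < |z − 9| < δ implies |(11z + 15) − 114| < ε.
|(11z + 15) − 114| = |11z - 99| = 11|z − 9|.
So 11|z − 9| < ε exactly when |z − 9| < ε/11.
Take δ = ε/11. If 0 < |z − 9| < δ then |(11z + 15) − 114| = 11|z − 9| < 11·(ε/11) = ε.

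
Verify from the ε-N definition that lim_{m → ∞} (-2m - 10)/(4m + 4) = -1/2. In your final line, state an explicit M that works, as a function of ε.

Let ε > 0. For m ≥ 1, |(-2m - 10)/(4m + 4) + 1/2| = |-32|/(4(4m + 4)) = 32/(4(4m + 4)).
Since 4m + 4 ≥ 4m for m ≥ 1, this is ≤ 32/(4·4m) = 2/m.
So |(-2m - 10)/(4m + 4) + 1/2| < ε whenever m > 2/ε.
Take M = 2/ε. If m > M then |(-2m - 10)/(4m + 4) + 1/2| ≤ 2/m < ε.

M = 2/ε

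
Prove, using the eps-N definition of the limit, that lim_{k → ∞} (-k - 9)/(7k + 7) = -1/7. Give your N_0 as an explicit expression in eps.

Suppose eps > 0. For k ≥ 1, |(-k - 9)/(7k + 7) + 1/7| = |-56|/(7(7k + 7)) = 56/(7(7k + 7)).
Since 7k + 7 ≥ 7k for k ≥ 1, this is ≤ 56/(7·7k) = (8/7)/k.
So |(-k - 9)/(7k + 7) + 1/7| < eps whenever k > (8/7)/eps.
Take N_0 = (8/7)/eps. If k > N_0 then |(-k - 9)/(7k + 7) + 1/7| ≤ (8/7)/k < eps.

N_0 = (8/7)/eps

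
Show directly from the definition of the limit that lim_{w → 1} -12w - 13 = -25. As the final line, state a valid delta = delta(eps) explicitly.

delta = eps/12

Let eps > 0. We need delta > 0 so that 0 < |w − 1| < delta implies |(-12w - 13) + 25| < eps.
Since (-12w - 13) + 25 = -12(w − 1), we have |(-12w - 13) + 25| = 12|w − 1|.
So 12|w − 1| < eps exactly when |w − 1| < eps/12.
Choosing delta = eps/12 gives |(-12w - 13) + 25| = 12|w − 1| < eps whenever |w − 1| < delta.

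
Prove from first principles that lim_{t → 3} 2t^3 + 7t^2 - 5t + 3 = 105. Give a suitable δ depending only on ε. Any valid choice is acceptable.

Let ε > 0. We want δ > 0 such that 0 < |t − 3| < δ implies |(2t^3 + 7t^2 - 5t + 3) − 105| < ε.
(2t^3 + 7t^2 - 5t + 3) − 105 = 2t^3 + 7t^2 - 5t - 102 = (t − 3)(2t^2 + 13t + 34).
So |(2t^3 + 7t^2 - 5t + 3) − 105| = |t − 3|·|2t^2 + 13t + 34|.
Require δ ≤ 1. Then |t − 3| < 1 gives |t| < 4, and by the triangle inequality |2t^2 + 13t + 34| ≤ 2·4^2 + 13·4 + 34 = 118.
Hence |(2t^3 + 7t^2 - 5t + 3) − 105| ≤ 118|t − 3| < ε provided |t − 3| < ε/118.
Take δ = min(1, ε/118). Then 0 < |t − 3| < δ gives both |t − 3| < 1 and |t − 3| < ε/118, so |(2t^3 + 7t^2 - 5t + 3) − 105| < ε.

δ = min(1, ε/118)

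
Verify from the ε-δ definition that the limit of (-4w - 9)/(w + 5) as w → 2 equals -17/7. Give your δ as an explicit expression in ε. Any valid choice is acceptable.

δ = min(7/2, (49/22)ε)

Let ε > 0 be given. We want δ > 0 with 0 < |w − 2| < δ ⇒ |(-4w - 9)/(w + 5) + 17/7| < ε.
Combining over a common denominator, (-4w - 9)/(w + 5) + 17/7 = [(-4w - 9)·7 − (-17)·(w + 5)] / [7·(w + 5)] = -11(w − 2) / (7(w + 5)).
So |(-4w - 9)/(w + 5) + 17/7| = 11|w − 2| / (7·|w + 5|).
Restrict δ ≤ 7/2. Then |w − 2| < 7/2 gives |w + 5| = |(w − 2) + 7| ≥ 7 − 7/2 = 7/2.
Hence |(-4w - 9)/(w + 5) + 17/7| < 11|w − 2|/(7·(7/2)) = (22/49)|w − 2|, which is < ε once |w − 2| < (49/22)ε.
Take δ = min(7/2, (49/22)ε). Then 0 < |w − 2| < δ forces both bounds, so |(-4w - 9)/(w + 5) + 17/7| < ε.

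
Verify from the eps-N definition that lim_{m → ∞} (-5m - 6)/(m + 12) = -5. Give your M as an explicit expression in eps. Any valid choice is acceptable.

M = 54/eps

Suppose eps > 0. For m ≥ 1, |(-5m - 6)/(m + 12) + 5| = |54|/((m + 12)) = 54/((m + 12)).
Since m + 12 ≥ m for m ≥ 1, this is ≤ 54/(m) = 54/m.
So |(-5m - 6)/(m + 12) + 5| < eps whenever m > 54/eps.
Take M = 54/eps. If m > M then |(-5m - 6)/(m + 12) + 5| ≤ 54/m < eps.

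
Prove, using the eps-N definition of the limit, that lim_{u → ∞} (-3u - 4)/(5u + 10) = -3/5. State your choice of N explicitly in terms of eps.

N = (2/5)/eps

Fix eps > 0. We seek N > 0 such that u > N implies |(-3u - 4)/(5u + 10) + 3/5| < eps.
(-3u - 4)/(5u + 10) + 3/5 = (5(-3u - 4) − (-3)(5u + 10)) / (5(5u + 10)) = 10/(5(5u + 10)).
For u > 0 we have 5u + 10 > 5u, so |(-3u - 4)/(5u + 10) + 3/5| = 10/(5(5u + 10)) < 10/(5·5u) = (2/5)/u.
Thus |(-3u - 4)/(5u + 10) + 3/5| < eps whenever u > (2/5)/eps.
Take N = (2/5)/eps. If u > N then |(-3u - 4)/(5u + 10) + 3/5| < (2/5)/u < eps.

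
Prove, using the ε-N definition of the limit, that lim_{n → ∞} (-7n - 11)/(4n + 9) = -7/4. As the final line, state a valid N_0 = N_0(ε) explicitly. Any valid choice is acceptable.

Suppose ε > 0. For n ≥ 1, |(-7n - 11)/(4n + 9) + 7/4| = |19|/(4(4n + 9)) = 19/(4(4n + 9)).
Since 4n + 9 ≥ 4n for n ≥ 1, this is ≤ 19/(4·4n) = (19/16)/n.
So |(-7n - 11)/(4n + 9) + 7/4| < ε whenever n > (19/16)/ε.
Take N_0 = (19/16)/ε. If n > N_0 then |(-7n - 11)/(4n + 9) + 7/4| ≤ (19/16)/n < ε.

N_0 = (19/16)/ε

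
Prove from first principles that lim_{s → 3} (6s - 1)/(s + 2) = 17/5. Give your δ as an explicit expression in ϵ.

Suppose ϵ > 0. We want δ > 0 with 0 < |s − 3| < δ ⇒ |(6s - 1)/(s + 2) − (17/5)| < ϵ.
Combining over a common denominator, (6s - 1)/(s + 2) − (17/5) = [(6s - 1)·5 − 17·(s + 2)] / [5·(s + 2)] = 13(s − 3) / (5(s + 2)).
So |(6s - 1)/(s + 2) − (17/5)| = 13|s − 3| / (5·|s + 2|).
Require δ ≤ 5/2, so |s + 2| ≥ |5| − |s − 3| > 5 − 5/2 = 5/2.
Hence |(6s - 1)/(s + 2) − (17/5)| < 13|s − 3|/(5·(5/2)) = (26/25)|s − 3|, which is < ϵ once |s − 3| < (25/26)ϵ.
Take δ = min(5/2, (25/26)ϵ). Then 0 < |s − 3| < δ forces both bounds, so |(6s - 1)/(s + 2) − (17/5)| < ϵ.

δ = min(5/2, (25/26)ϵ)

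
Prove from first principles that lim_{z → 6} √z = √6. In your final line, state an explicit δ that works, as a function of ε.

Let ε > 0 be given. We want δ > 0 such that 0 < |z − 6| < δ implies |√z − √6| < ε.
Multiplying by the conjugate, |√z − √6| = |z − 6|/(√z + √6).
Restrict δ ≤ 6 so that |z − 6| < 6 forces z > 0, and then √z + √6 > √6.
Hence |√z − √6| < |z − 6|/√6, which is < ε once |z − 6| < √6·ε.
Take δ = min(6, √6·ε). If 0 < |z − 6| < δ then z > 0 and |√z − √6| < |z − 6|/√6 < ε.

δ = min(6, √6·ε)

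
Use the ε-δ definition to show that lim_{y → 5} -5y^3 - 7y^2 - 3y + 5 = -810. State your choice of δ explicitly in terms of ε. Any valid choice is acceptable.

Suppose ε > 0. We want δ > 0 such that 0 < |y − 5| < δ implies |(-5y^3 - 7y^2 - 3y + 5) + 810| < ε.
(-5y^3 - 7y^2 - 3y + 5) + 810 = -5y^3 - 7y^2 - 3y + 815 = (y − 5)(-5y^2 - 32y - 163).
So |(-5y^3 - 7y^2 - 3y + 5) + 810| = |y − 5|·|-5y^2 - 32y - 163|.
Assume first that |y − 5| < 1, so |y| < 6. Then |-5y^2 - 32y - 163| ≤ 5·6^2 + 32·6 + 163 = 535.
Hence |(-5y^3 - 7y^2 - 3y + 5) + 810| ≤ 535|y − 5| < ε provided |y − 5| < ε/535.
Take δ = min(1, ε/535). Then 0 < |y − 5| < δ gives both |y − 5| < 1 and |y − 5| < ε/535, so |(-5y^3 - 7y^2 - 3y + 5) + 810| < ε.

δ = min(1, ε/535)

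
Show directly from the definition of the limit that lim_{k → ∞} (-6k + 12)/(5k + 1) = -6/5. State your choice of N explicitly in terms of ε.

Let ε > 0 be given. For k ≥ 1, |(-6k + 12)/(5k + 1) + 6/5| = |66|/(5(5k + 1)) = 66/(5(5k + 1)).
Since 5k + 1 ≥ 5k for k ≥ 1, this is ≤ 66/(5·5k) = (66/25)/k.
So |(-6k + 12)/(5k + 1) + 6/5| < ε whenever k > (66/25)/ε.
Take N = (66/25)/ε. If k > N then |(-6k + 12)/(5k + 1) + 6/5| ≤ (66/25)/k < ε.

N = (66/25)/ε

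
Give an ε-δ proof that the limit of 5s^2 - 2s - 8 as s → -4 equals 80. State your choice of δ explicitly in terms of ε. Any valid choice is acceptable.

Suppose ε > 0. We want δ > 0 such that 0 < |s + 4| < δ implies |(5s^2 - 2s - 8) − 80| < ε.
(5s^2 - 2s - 8) − 80 = 5s^2 - 2s - 88 = (s + 4)(5s - 22).
So |(5s^2 - 2s - 8) − 80| = |s + 4|·|5s - 22|.
Require δ ≤ 1. Then |s + 4| < 1 gives |s| < 5, and by the triangle inequality |5s - 22| ≤ 5·5 + 22 = 47.
Hence |(5s^2 - 2s - 8) − 80| ≤ 47|s + 4| < ε provided |s + 4| < ε/47.
Take δ = min(1, ε/47). Then 0 < |s + 4| < δ gives both |s + 4| < 1 and |s + 4| < ε/47, so |(5s^2 - 2s - 8) − 80| < ε.

δ = min(1, ε/47)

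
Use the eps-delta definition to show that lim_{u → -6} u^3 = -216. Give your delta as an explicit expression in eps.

Suppose eps > 0. We seek delta > 0 with 0 < |u + 6| < delta ⇒ |u^3 + 216| < eps.
Factor: u^3 + 216 = (u + 6)(u^2 - 6u + 36), so |u^3 + 216| = |u + 6|·|u^2 - 6u + 36|.
Restrict delta ≤ 1. Then |u + 6| < 1 gives |u| < 7, so by the triangle inequality |u^2 - 6u + 36| ≤ 7^2 + 6·7 + 36 = 127.
Hence |u^3 + 216| ≤ 127|u + 6|, which is < eps once |u + 6| < eps/127.
Take delta = min(1, eps/127). If 0 < |u + 6| < delta then both bounds hold and |u^3 + 216| ≤ 127|u + 6| < 127·(eps/127) = eps.

delta = min(1, eps/127)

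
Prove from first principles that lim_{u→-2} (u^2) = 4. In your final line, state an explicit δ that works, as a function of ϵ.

δ = min(1, ϵ/5)

Suppose ϵ > 0. We seek δ > 0 with 0 < |u + 2| < δ ⇒ |u^2 − 4| < ϵ.
Factor: u^2 − 4 = (u + 2)(u - 2), so |u^2 − 4| = |u + 2|·|u - 2|.
Impose δ ≤ 1 so that |u| < 3; then |u - 2| ≤ 5.
Hence |u^2 − 4| ≤ 5|u + 2|, which is < ϵ once |u + 2| < ϵ/5.
Take δ = min(1, ϵ/5). If 0 < |u + 2| < δ then both bounds hold and |u^2 − 4| ≤ 5|u + 2| < 5·(ϵ/5) = ϵ.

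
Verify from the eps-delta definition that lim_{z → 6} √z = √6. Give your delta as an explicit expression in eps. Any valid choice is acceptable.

delta = min(6, √6·eps)

Let eps > 0 be given. We want delta > 0 such that 0 < |z − 6| < delta implies |√z − √6| < eps.
Multiplying by the conjugate, |√z − √6| = |z − 6|/(√z + √6).
Restrict delta ≤ 6 so that |z − 6| < 6 forces z > 0, and then √z + √6 > √6.
Hence |√z − √6| < |z − 6|/√6, which is < eps once |z − 6| < √6·eps.
Take delta = min(6, √6·eps). If 0 < |z − 6| < delta then z > 0 and |√z − √6| < |z − 6|/√6 < eps.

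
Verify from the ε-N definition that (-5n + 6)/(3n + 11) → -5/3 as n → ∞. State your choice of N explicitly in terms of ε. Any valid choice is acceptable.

Let ε > 0 be given. For n ≥ 1, |(-5n + 6)/(3n + 11) + 5/3| = |73|/(3(3n + 11)) = 73/(3(3n + 11)).
Since 3n + 11 ≥ 3n for n ≥ 1, this is ≤ 73/(3·3n) = (73/9)/n.
So |(-5n + 6)/(3n + 11) + 5/3| < ε whenever n > (73/9)/ε.
Take N = (73/9)/ε. If n > N then |(-5n + 6)/(3n + 11) + 5/3| ≤ (73/9)/n < ε.

N = (73/9)/ε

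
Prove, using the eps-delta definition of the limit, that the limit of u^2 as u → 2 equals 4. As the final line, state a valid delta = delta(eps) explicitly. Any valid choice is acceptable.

Suppose eps > 0. We seek delta > 0 with 0 < |u − 2| < delta ⇒ |u^2 − 4| < eps.
Factor: u^2 − 4 = (u − 2)(u + 2), so |u^2 − 4| = |u − 2|·|u + 2|.
Impose delta ≤ 1 so that |u| < 3; then |u + 2| ≤ 5.
Hence |u^2 − 4| ≤ 5|u − 2|, which is < eps once |u − 2| < eps/5.
Take delta = min(1, eps/5). If 0 < |u − 2| < delta then both bounds hold and |u^2 − 4| ≤ 5|u − 2| < 5·(eps/5) = eps.

delta = min(1, eps/5)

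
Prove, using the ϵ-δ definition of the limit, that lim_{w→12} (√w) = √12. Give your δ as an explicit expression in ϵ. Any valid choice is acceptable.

Let ϵ > 0 be given. We want δ > 0 such that 0 < |w − 12| < δ implies |√w − √12| < ϵ.
Multiplying by the conjugate, |√w − √12| = |w − 12|/(√w + √12).
Restrict δ ≤ 12 so that |w − 12| < 12 forces w > 0, and then √w + √12 > √12.
Hence |√w − √12| < |w − 12|/√12, which is < ϵ once |w − 12| < √12·ϵ.
Take δ = min(12, √12·ϵ). If 0 < |w − 12| < δ then w > 0 and |√w − √12| < |w − 12|/√12 < ϵ.

δ = min(12, √12·ϵ)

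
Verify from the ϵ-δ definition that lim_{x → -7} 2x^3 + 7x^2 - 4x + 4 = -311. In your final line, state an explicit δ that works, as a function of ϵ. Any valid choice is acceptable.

Fix ϵ > 0. We want δ > 0 such that 0 < |x + 7| < δ implies |(2x^3 + 7x^2 - 4x + 4) + 311| < ϵ.
(2x^3 + 7x^2 - 4x + 4) + 311 = 2x^3 + 7x^2 - 4x + 315 = (x + 7)(2x^2 - 7x + 45).
So |(2x^3 + 7x^2 - 4x + 4) + 311| = |x + 7|·|2x^2 - 7x + 45|.
Assume first that |x + 7| < 1, so |x| < 8. Then |2x^2 - 7x + 45| ≤ 2·8^2 + 7·8 + 45 = 229.
Hence |(2x^3 + 7x^2 - 4x + 4) + 311| ≤ 229|x + 7| < ϵ provided |x + 7| < ϵ/229.
Take δ = min(1, ϵ/229). Then 0 < |x + 7| < δ gives both |x + 7| < 1 and |x + 7| < ϵ/229, so |(2x^3 + 7x^2 - 4x + 4) + 311| < ϵ.

δ = min(1, ϵ/229)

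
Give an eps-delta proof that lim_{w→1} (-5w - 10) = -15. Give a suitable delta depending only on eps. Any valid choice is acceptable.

Fix eps > 0. We need delta > 0 so that 0 < |w − 1| < delta implies |(-5w - 10) + 15| < eps.
|(-5w - 10) + 15| = |-5w + 5| = 5|w − 1|.
Thus it suffices that |w − 1| < eps/5.
Choosing delta = eps/5 gives |(-5w - 10) + 15| = 5|w − 1| < eps whenever |w − 1| < delta.

delta = eps/5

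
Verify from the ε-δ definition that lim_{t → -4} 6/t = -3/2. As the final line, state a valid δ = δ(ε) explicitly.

Fix ε > 0. We seek δ > 0 such that 0 < |t + 4| < δ implies |6/t + 3/2| < ε.
|6/t + 3/2| = 6·|-4 − t|/(4·|t|) = 6|t + 4|/(4|t|).
Restrict δ ≤ 2. Then |t + 4| < 2 gives |t| > 2, so 4|t| > 8.
Then |6/t + 3/2| < 6|t + 4|/8, which is < ε when |t + 4| < (4/3)ε.
Take δ = min(2, (4/3)ε). Then 0 < |t + 4| < δ gives both |t + 4| < 2 and |t + 4| < (4/3)ε, so |6/t + 3/2| < ε.

δ = min(2, (4/3)ε)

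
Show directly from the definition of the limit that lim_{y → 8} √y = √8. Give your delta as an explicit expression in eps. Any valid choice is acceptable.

Let eps > 0. We want delta > 0 such that 0 < |y − 8| < delta implies |√y − √8| < eps.
Multiplying by the conjugate, |√y − √8| = |y − 8|/(√y + √8).
Restrict delta ≤ 8 so that |y − 8| < 8 forces y > 0, and then √y + √8 > √8.
Hence |√y − √8| < |y − 8|/√8, which is < eps once |y − 8| < √8·eps.
Take delta = min(8, √8·eps). If 0 < |y − 8| < delta then y > 0 and |√y − √8| < |y − 8|/√8 < eps.

delta = min(8, √8·eps)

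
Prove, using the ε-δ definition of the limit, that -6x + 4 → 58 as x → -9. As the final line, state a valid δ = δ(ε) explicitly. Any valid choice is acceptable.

δ = ε/6

Let ε > 0. We need δ > 0 so that 0 < |x + 9| < δ implies |(-6x + 4) − 58| < ε.
Since (-6x + 4) − 58 = -6(x + 9), we have |(-6x + 4) − 58| = 6|x + 9|.
Thus it suffices that |x + 9| < ε/6.
Take δ = ε/6. If 0 < |x + 9| < δ then |(-6x + 4) − 58| = 6|x + 9| < 6·(ε/6) = ε.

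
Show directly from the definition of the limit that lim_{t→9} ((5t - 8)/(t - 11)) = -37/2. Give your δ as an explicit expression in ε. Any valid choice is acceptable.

δ = min(1, (2/47)ε)

Let ε > 0. We want δ > 0 with 0 < |t − 9| < δ ⇒ |(5t - 8)/(t - 11) + 37/2| < ε.
Combining over a common denominator, (5t - 8)/(t - 11) + 37/2 = [(5t - 8)·(-2) − 37·(t - 11)] / [(-2)·(t - 11)] = -47(t − 9) / ((-2)(t - 11)).
So |(5t - 8)/(t - 11) + 37/2| = 47|t − 9| / (2·|t − 11|).
Require δ ≤ 1, so |t − 11| ≥ |-2| − |t − 9| > 2 − 1 = 1.
Hence |(5t - 8)/(t - 11) + 37/2| < 47|t − 9|/(2·1) = (47/2)|t − 9|, which is < ε once |t − 9| < (2/47)ε.
Take δ = min(1, (2/47)ε). Then 0 < |t − 9| < δ forces both bounds, so |(5t - 8)/(t - 11) + 37/2| < ε.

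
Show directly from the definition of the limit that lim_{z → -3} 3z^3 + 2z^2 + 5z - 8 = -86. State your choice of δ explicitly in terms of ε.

δ = min(1, ε/102)

Let ε > 0. We want δ > 0 such that 0 < |z + 3| < δ implies |(3z^3 + 2z^2 + 5z - 8) + 86| < ε.
(3z^3 + 2z^2 + 5z - 8) + 86 = 3z^3 + 2z^2 + 5z + 78 = (z + 3)(3z^2 - 7z + 26).
So |(3z^3 + 2z^2 + 5z - 8) + 86| = |z + 3|·|3z^2 - 7z + 26|.
Assume first that |z + 3| < 1, so |z| < 4. Then |3z^2 - 7z + 26| ≤ 3·4^2 + 7·4 + 26 = 102.
Hence |(3z^3 + 2z^2 + 5z - 8) + 86| ≤ 102|z + 3| < ε provided |z + 3| < ε/102.
Take δ = min(1, ε/102). Then 0 < |z + 3| < δ gives both |z + 3| < 1 and |z + 3| < ε/102, so |(3z^3 + 2z^2 + 5z - 8) + 86| < ε.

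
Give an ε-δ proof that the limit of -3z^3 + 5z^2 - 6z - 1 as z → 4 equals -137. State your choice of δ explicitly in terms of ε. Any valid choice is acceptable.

δ = min(2, ε/184)

Fix ε > 0. We want δ > 0 such that 0 < |z − 4| < δ implies |(-3z^3 + 5z^2 - 6z - 1) + 137| < ε.
(-3z^3 + 5z^2 - 6z - 1) + 137 = -3z^3 + 5z^2 - 6z + 136 = (z − 4)(-3z^2 - 7z - 34).
So |(-3z^3 + 5z^2 - 6z - 1) + 137| = |z − 4|·|-3z^2 - 7z - 34|.
Assume first that |z − 4| < 2, so |z| < 6. Then |-3z^2 - 7z - 34| ≤ 3·6^2 + 7·6 + 34 = 184.
Hence |(-3z^3 + 5z^2 - 6z - 1) + 137| ≤ 184|z − 4| < ε provided |z − 4| < ε/184.
Take δ = min(2, ε/184). Then 0 < |z − 4| < δ gives both |z − 4| < 2 and |z − 4| < ε/184, so |(-3z^3 + 5z^2 - 6z - 1) + 137| < ε.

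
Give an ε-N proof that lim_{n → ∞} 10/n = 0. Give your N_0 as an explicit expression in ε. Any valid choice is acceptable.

Let ε > 0. For n ≥ 1, |10/n − 0| = 10/(n) ≤ 10/n.
We need 10/n < ε, i.e. n > 10/ε.
Take N_0 = 10/ε. If n > N_0 then |10/n| ≤ 10/n < ε.

N_0 = 10/ε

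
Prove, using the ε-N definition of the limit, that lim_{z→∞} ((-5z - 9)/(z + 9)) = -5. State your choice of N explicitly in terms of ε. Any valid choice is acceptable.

Suppose ε > 0. We seek N > 0 such that z > N implies |(-5z - 9)/(z + 9) + 5| < ε.
(-5z - 9)/(z + 9) + 5 = ((-5z - 9) − (-5)(z + 9)) / ((z + 9)) = 36/((z + 9)).
For z > 0 we have z + 9 > z, so |(-5z - 9)/(z + 9) + 5| = 36/((z + 9)) < 36/(z) = 36/z.
Thus |(-5z - 9)/(z + 9) + 5| < ε whenever z > 36/ε.
Take N = 36/ε. If z > N then |(-5z - 9)/(z + 9) + 5| < 36/z < ε.

N = 36/ε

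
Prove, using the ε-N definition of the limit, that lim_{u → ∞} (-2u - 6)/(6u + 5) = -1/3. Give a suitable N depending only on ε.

N = (13/18)/ε

Suppose ε > 0. We seek N > 0 such that u > N implies |(-2u - 6)/(6u + 5) + 1/3| < ε.
(-2u - 6)/(6u + 5) + 1/3 = (6(-2u - 6) − (-2)(6u + 5)) / (6(6u + 5)) = -26/(6(6u + 5)).
For u > 0 we have 6u + 5 > 6u, so |(-2u - 6)/(6u + 5) + 1/3| = 26/(6(6u + 5)) < 26/(6·6u) = (13/18)/u.
Thus |(-2u - 6)/(6u + 5) + 1/3| < ε whenever u > (13/18)/ε.
Take N = (13/18)/ε. If u > N then |(-2u - 6)/(6u + 5) + 1/3| < (13/18)/u < ε.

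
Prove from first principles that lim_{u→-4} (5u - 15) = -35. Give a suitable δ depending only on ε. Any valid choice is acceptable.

Suppose ε > 0. We need δ > 0 so that 0 < |u + 4| < δ implies |(5u - 15) + 35| < ε.
|(5u - 15) + 35| = |5u + 20| = 5|u + 4|.
So 5|u + 4| < ε exactly when |u + 4| < ε/5.
Take δ = ε/5. If 0 < |u + 4| < δ then |(5u - 15) + 35| = 5|u + 4| < 5·(ε/5) = ε.

δ = ε/5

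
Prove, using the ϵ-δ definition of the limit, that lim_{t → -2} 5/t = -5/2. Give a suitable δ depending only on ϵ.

δ = min(1, (2/5)ϵ)

Suppose ϵ > 0. We seek δ > 0 such that 0 < |t + 2| < δ implies |5/t + 5/2| < ϵ.
|5/t + 5/2| = 5·|-2 − t|/(2·|t|) = 5|t + 2|/(2|t|).
Require δ ≤ 1 so that |t| > 2 − 1 = 1, hence 2|t| > 2.
Then |5/t + 5/2| < 5|t + 2|/2, which is < ϵ when |t + 2| < (2/5)ϵ.
Take δ = min(1, (2/5)ϵ). Then 0 < |t + 2| < δ gives both |t + 2| < 1 and |t + 2| < (2/5)ϵ, so |5/t + 5/2| < ϵ.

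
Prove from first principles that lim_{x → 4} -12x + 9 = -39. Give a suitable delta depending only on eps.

delta = eps/12

Fix eps > 0. We need delta > 0 so that 0 < |x − 4| < delta implies |(-12x + 9) + 39| < eps.
Since (-12x + 9) + 39 = -12(x − 4), we have |(-12x + 9) + 39| = 12|x − 4|.
Thus it suffices that |x − 4| < eps/12.
Choosing delta = eps/12 gives |(-12x + 9) + 39| = 12|x − 4| < eps whenever |x − 4| < delta.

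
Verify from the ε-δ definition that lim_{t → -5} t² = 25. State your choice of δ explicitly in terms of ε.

Let ε > 0. We seek δ > 0 with 0 < |t + 5| < δ ⇒ |t² − 25| < ε.
Factor: t² − 25 = (t + 5)(t - 5), so |t² − 25| = |t + 5|·|t - 5|.
Restrict δ ≤ 1. Then |t + 5| < 1 gives |t| < 6, so by the triangle inequality |t - 5| ≤ 6 + 5 = 11.
Hence |t² − 25| ≤ 11|t + 5|, which is < ε once |t + 5| < ε/11.
Take δ = min(1, ε/11). If 0 < |t + 5| < δ then both bounds hold and |t² − 25| ≤ 11|t + 5| < 11·(ε/11) = ε.

δ = min(1, ε/11)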